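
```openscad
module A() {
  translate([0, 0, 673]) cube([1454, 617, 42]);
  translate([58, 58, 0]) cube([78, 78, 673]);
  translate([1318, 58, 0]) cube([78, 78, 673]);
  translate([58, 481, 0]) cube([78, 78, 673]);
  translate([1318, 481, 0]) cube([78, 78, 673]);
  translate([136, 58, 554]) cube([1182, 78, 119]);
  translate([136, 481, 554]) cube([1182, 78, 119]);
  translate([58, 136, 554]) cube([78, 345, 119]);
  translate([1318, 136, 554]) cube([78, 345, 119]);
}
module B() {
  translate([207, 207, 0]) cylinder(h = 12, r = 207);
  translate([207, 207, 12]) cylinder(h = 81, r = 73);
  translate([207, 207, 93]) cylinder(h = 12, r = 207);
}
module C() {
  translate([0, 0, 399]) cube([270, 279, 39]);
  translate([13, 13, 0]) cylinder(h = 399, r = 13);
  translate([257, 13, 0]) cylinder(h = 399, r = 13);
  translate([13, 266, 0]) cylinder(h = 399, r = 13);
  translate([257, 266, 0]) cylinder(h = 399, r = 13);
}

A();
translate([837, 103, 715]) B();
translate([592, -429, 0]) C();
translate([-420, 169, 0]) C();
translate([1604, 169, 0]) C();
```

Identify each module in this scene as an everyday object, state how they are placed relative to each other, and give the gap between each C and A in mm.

A is a table. B is a spool. C is a stool. The spool is on top of the table. Three stools sit around the table at the −y, −x, +x sides. The gap between each stool and the table is 150 mm.

Each stool's nearest face is 150 mm from the table's bounding box.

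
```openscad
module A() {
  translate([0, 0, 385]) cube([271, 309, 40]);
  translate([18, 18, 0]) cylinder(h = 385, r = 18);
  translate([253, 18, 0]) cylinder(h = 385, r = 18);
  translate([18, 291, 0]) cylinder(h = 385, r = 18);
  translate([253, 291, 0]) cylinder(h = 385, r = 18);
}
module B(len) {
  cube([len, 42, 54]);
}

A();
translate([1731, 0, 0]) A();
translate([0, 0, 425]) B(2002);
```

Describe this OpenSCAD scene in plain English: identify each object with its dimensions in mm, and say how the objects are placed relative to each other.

A is a four-legged stool. The seat is 271×309 mm, 40 mm thick, top at z = 425 mm. It stands on four round legs, each 36 mm in diameter, from z = 0 to the seat underside, each leg's axis is inset half a diameter from the nearest pair of seat edges (so the leg's bounding box is flush with the corner).

B is a rectangular beam 2002 mm long (x), 42 mm deep (y), 54 mm thick (z).

The beam spans the tops of two stools placed 1460 mm apart, resting at z = 425 mm.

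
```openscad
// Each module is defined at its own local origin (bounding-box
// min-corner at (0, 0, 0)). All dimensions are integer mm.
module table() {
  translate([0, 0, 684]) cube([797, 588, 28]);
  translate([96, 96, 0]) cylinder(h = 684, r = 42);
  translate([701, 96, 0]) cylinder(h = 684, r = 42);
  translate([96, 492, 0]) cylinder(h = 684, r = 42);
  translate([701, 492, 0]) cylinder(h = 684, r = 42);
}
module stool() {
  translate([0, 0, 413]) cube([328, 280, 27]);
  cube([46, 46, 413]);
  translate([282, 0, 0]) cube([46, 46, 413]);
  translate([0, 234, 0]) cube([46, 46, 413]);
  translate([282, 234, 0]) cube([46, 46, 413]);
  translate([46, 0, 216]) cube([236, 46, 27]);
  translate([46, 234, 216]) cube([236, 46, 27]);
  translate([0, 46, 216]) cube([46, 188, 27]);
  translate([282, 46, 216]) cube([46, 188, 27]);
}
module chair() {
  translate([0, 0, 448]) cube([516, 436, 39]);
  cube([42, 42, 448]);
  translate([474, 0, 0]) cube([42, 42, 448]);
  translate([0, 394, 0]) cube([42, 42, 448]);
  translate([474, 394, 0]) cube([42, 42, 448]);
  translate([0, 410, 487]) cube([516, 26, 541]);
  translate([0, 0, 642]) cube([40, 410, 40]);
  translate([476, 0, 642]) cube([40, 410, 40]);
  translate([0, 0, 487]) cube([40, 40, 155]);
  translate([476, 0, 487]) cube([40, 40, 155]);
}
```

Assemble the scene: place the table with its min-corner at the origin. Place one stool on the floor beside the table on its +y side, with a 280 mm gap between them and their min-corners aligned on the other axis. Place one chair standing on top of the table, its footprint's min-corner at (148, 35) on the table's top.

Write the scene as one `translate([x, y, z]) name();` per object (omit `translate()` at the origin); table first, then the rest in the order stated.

table();
translate([0, 868, 0]) stool();
translate([148, 35, 712]) chair();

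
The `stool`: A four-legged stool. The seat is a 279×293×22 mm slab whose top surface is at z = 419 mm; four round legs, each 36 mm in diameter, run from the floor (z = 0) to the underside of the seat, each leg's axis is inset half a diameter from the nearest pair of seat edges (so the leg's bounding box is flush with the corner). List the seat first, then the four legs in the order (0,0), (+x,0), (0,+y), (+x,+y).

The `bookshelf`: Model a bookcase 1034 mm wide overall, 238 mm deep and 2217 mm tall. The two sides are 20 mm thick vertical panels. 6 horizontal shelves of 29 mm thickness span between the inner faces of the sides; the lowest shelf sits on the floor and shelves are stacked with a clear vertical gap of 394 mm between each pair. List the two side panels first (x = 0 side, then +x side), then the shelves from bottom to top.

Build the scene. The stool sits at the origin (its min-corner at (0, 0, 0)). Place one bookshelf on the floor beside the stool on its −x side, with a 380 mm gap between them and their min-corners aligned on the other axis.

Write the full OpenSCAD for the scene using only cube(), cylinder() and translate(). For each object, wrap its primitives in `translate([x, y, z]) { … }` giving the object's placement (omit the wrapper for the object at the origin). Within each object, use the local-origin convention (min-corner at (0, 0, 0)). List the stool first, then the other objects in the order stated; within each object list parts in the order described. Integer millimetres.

translate([0, 0, 397]) cube([279, 293, 22]);
translate([18, 18, 0]) cylinder(h = 397, r = 18);
translate([261, 18, 0]) cylinder(h = 397, r = 18);
translate([18, 275, 0]) cylinder(h = 397, r = 18);
translate([261, 275, 0]) cylinder(h = 397, r = 18);
translate([-1414, 0, 0]) {
  cube([20, 238, 2217]);
  translate([1014, 0, 0]) cube([20, 238, 2217]);
  translate([20, 0, 0]) cube([994, 238, 29]);
  translate([20, 0, 423]) cube([994, 238, 29]);
  translate([20, 0, 846]) cube([994, 238, 29]);
  translate([20, 0, 1269]) cube([994, 238, 29]);
  translate([20, 0, 1692]) cube([994, 238, 29]);
  translate([20, 0, 2115]) cube([994, 238, 29]);
}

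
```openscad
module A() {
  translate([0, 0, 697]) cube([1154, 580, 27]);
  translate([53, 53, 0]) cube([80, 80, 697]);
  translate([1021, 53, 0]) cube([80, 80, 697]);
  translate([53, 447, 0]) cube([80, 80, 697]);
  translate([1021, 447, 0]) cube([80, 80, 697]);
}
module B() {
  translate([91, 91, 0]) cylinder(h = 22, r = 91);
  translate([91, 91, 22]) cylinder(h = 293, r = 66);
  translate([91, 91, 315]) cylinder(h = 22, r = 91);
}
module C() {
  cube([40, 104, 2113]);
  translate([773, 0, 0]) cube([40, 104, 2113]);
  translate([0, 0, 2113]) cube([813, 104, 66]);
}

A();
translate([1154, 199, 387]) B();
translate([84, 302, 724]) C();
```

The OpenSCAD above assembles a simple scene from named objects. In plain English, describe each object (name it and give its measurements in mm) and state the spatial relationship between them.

A is a table: top 1154 mm (x) × 580 mm (y), 27 mm thick, upper face at z = 724 mm, on four 80×80 mm square legs, each inset 53 mm from the nearest pair of top edges, running from z = 0 to the bottom of the top.

B is a spool: two coaxial disc flanges of radius 91 mm and thickness 22 mm, joined by a core cylinder of radius 66 mm and height 293 mm. The lower flange rests on z = 0 and the three cylinders share a vertical axis.

C is a door frame. The clear opening is 733 mm wide and 2113 mm high. Two 40 mm wide jambs, 104 mm deep, stand either side of the opening from the floor to the top of the opening. A 66 mm thick head sits across the top of both jambs, spanning the full outside width of the frame.

The spool is beside the table with their tops flush at z = 724. The door frame is on top of the table.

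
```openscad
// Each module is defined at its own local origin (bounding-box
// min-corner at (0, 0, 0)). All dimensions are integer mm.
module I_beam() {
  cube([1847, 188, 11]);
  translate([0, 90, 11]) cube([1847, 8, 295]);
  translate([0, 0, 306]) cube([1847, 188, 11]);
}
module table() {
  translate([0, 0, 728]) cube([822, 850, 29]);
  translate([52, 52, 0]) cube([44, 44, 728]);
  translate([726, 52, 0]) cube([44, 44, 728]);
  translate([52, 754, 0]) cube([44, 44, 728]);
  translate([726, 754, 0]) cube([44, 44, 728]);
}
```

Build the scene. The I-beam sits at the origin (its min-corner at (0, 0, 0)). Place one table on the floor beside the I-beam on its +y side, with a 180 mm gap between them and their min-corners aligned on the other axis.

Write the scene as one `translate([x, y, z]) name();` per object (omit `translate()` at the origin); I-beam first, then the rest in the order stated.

I_beam();
translate([0, 368, 0]) table();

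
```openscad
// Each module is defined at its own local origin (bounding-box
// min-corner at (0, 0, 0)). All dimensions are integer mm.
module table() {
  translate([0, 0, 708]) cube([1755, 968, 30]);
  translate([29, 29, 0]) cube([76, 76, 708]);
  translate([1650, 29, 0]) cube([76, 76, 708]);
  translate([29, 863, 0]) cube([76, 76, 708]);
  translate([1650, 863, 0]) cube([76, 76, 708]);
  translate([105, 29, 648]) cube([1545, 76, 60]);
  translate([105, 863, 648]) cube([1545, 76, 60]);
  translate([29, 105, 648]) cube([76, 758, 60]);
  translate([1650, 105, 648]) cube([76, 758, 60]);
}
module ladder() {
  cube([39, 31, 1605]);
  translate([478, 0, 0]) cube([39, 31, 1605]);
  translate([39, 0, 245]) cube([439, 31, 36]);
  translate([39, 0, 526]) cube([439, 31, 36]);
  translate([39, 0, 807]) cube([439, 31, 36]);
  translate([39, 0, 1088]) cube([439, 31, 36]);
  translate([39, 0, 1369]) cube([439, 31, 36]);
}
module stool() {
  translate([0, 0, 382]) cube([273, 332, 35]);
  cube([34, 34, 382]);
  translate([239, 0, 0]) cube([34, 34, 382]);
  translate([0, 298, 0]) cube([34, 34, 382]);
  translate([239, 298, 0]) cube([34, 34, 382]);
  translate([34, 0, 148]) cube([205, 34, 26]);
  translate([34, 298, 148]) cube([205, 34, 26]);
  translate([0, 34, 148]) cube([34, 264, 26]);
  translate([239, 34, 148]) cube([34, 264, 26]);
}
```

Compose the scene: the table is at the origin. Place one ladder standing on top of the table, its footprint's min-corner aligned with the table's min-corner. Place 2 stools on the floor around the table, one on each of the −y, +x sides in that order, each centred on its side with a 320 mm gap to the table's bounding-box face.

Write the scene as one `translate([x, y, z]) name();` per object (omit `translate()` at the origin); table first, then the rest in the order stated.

table();
translate([0, 0, 738]) ladder();
translate([741, -652, 0]) stool();
translate([2075, 318, 0]) stool();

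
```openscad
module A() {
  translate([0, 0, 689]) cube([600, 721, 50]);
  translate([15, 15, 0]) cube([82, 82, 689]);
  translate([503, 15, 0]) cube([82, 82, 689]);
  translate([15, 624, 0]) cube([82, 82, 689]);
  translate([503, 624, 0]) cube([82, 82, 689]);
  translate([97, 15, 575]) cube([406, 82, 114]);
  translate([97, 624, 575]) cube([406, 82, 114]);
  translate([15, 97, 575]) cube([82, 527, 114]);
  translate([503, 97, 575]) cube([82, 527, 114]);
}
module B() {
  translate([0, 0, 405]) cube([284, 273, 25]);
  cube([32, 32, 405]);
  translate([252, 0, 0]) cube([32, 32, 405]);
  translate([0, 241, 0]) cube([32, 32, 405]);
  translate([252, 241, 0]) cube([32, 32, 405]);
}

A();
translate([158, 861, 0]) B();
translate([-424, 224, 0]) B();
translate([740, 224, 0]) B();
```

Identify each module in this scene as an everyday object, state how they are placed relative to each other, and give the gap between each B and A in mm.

A is a table. B is a stool. Three stools sit around the table at the +y, −x, +x sides. The gap between each stool and the table is 140 mm.

Each stool's nearest face is 140 mm from the table's bounding box.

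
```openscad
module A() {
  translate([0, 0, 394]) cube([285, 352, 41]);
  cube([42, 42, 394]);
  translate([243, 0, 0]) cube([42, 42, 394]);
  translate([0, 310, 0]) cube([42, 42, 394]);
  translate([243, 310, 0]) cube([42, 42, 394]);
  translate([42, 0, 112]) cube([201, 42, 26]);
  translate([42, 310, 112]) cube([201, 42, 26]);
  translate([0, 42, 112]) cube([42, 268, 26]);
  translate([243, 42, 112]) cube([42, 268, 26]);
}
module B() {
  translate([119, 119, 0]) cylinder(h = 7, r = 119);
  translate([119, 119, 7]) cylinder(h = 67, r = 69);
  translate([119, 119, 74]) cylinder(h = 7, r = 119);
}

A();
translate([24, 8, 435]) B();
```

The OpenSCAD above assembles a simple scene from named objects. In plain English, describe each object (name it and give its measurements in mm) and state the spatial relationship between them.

A is a simple wooden stool: a rectangular seat 285 mm (x) by 352 mm (y), 41 mm thick, top face at z = 435 mm, on four square legs, each 42×42 mm in cross-section. The legs rest on z = 0, each flush with a corner of the seat. Four stretchers, 42 mm wide and 26 mm tall, connect adjacent legs with their undersides at z = 112 mm, each running between the inner faces of the legs it joins and aligned with the legs' outer faces on the other axis.

B is a spool: two coaxial disc flanges of radius 119 mm and thickness 7 mm, joined by a core cylinder of radius 69 mm and height 67 mm. The lower flange rests on z = 0 and the three cylinders share a vertical axis.

The spool is on top of the stool.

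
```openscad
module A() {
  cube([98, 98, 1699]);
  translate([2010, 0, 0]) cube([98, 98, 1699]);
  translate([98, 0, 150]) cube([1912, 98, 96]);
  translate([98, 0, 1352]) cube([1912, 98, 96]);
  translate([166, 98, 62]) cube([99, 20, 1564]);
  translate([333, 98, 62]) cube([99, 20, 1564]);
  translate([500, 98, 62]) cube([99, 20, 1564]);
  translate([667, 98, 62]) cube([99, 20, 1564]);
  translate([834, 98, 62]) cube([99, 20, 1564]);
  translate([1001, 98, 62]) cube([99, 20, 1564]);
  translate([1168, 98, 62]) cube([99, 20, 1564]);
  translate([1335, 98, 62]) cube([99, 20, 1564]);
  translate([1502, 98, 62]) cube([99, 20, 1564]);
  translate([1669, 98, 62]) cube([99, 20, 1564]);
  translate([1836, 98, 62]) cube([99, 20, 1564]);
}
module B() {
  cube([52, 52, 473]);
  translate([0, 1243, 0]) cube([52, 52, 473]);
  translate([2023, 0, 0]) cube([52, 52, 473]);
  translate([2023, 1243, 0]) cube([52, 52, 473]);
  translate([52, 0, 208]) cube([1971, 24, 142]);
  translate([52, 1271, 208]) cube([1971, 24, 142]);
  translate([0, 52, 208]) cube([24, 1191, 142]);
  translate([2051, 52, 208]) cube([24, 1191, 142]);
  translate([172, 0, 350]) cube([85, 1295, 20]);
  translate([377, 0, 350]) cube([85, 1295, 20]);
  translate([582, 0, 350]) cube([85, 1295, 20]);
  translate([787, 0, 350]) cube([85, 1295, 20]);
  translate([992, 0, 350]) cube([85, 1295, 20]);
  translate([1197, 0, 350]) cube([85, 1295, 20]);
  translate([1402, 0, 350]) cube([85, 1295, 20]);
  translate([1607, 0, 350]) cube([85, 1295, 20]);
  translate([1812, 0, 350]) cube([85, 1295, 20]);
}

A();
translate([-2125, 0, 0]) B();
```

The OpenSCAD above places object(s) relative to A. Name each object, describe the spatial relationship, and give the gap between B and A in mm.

A is a fence section. B is a bed frame. The bed frame is on the floor beside the fence section on its −x side. The gap between the bed frame and the fence section is 50 mm.

The bed frame's nearest face is 50 mm from the fence section's −x face.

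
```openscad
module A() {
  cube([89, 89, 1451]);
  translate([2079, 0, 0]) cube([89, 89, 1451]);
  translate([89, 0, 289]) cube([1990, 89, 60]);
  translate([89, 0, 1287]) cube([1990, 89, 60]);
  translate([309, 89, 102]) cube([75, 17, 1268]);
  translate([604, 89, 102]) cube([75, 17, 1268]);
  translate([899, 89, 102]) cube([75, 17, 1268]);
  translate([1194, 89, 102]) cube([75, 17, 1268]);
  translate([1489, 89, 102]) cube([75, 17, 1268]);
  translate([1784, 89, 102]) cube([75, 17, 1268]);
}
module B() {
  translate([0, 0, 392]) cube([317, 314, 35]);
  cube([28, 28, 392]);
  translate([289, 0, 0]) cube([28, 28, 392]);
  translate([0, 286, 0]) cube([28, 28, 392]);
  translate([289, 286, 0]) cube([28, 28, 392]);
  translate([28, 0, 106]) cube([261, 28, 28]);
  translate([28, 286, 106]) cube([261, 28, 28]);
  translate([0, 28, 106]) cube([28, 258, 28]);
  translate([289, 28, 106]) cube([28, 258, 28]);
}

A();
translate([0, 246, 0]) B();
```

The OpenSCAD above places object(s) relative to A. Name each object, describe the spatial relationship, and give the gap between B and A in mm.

The stool's nearest face is 140 mm from the fence section's +y face.

A is a fence section. B is a stool. The stool is on the floor beside the fence section on its +y side. The gap between the stool and the fence section is 140 mm.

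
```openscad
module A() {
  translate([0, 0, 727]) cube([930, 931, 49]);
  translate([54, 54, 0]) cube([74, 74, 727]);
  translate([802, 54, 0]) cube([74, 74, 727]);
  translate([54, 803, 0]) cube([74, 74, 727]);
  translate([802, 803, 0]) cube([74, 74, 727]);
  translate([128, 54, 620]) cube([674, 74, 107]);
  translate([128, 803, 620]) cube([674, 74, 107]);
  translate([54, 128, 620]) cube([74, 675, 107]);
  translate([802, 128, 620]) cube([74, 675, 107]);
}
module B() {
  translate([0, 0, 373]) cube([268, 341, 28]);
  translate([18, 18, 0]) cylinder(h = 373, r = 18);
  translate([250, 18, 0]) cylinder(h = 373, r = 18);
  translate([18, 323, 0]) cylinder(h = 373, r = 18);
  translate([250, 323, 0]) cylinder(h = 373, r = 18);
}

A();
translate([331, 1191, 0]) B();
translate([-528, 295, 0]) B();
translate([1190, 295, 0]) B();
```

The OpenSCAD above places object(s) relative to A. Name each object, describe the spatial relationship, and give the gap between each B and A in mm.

Each stool's nearest face is 260 mm from the table's bounding box.

A is a table. B is a stool. Three stools sit around the table at the +y, −x, +x sides. The gap between each stool and the table is 260 mm.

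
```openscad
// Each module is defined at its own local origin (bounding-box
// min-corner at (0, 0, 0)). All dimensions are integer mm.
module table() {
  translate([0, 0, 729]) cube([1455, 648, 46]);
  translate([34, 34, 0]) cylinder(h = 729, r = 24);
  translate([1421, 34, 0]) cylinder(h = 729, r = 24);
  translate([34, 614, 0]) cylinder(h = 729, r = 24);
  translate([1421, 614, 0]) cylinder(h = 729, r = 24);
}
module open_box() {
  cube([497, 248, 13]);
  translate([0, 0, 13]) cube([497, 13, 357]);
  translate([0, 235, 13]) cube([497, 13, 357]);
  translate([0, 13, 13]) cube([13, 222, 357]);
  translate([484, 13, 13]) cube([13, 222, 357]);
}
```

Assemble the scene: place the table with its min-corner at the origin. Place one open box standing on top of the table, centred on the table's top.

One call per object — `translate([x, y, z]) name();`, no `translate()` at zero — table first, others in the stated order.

table();
translate([479, 200, 775]) open_box();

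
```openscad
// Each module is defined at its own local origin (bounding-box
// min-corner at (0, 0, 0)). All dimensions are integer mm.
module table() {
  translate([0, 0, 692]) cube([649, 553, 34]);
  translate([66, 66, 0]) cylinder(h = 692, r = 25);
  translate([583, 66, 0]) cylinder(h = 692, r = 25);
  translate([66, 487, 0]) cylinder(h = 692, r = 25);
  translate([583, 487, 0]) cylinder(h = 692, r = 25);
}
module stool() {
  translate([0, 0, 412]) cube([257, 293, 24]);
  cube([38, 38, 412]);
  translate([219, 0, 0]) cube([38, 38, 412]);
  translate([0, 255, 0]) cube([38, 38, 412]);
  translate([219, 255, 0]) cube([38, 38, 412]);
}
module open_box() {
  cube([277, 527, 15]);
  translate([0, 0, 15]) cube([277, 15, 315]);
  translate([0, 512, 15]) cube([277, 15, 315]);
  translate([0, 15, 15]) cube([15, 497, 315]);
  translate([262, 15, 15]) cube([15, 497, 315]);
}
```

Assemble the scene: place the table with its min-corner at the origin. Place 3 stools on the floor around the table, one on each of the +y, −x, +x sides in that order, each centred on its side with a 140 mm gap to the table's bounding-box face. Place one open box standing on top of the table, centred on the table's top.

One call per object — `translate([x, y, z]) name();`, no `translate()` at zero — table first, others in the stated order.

table();
translate([196, 693, 0]) stool();
translate([-397, 130, 0]) stool();
translate([789, 130, 0]) stool();
translate([186, 13, 726]) open_box();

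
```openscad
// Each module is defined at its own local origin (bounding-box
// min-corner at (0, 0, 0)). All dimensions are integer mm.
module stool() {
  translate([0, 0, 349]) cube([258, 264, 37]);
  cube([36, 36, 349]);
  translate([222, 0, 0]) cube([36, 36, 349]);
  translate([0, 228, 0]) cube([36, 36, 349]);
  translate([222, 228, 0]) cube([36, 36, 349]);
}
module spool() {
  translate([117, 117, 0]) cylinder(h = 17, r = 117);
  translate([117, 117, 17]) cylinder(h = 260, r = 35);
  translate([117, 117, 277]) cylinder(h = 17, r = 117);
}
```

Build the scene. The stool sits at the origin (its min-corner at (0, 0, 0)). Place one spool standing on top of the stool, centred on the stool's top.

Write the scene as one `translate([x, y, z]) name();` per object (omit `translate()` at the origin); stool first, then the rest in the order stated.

stool();
translate([12, 15, 386]) spool();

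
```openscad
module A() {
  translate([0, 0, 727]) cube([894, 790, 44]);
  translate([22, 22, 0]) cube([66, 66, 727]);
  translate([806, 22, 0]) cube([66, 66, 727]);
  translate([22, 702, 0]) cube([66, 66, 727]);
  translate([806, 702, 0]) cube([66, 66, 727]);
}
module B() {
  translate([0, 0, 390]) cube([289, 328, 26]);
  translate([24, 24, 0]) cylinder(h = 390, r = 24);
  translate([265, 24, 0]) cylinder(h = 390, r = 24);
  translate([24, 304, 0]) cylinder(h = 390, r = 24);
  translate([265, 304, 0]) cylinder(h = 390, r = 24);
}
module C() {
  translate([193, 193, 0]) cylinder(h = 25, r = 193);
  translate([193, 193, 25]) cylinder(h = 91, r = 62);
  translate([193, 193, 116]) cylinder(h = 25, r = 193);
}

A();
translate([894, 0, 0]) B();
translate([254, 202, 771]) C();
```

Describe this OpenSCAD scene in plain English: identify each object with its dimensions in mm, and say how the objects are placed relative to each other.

A is a rectangular dining table. The top is 894×790×44 mm with its upper surface at z = 771 mm. It stands on four 66×66 mm square legs, each inset 22 mm from the nearest pair of top edges, running from the floor to the underside of the top.

B is a four-legged stool. The seat is 289×328 mm, 26 mm thick, top at z = 416 mm. It stands on four round legs, each 48 mm in diameter, from z = 0 to the seat underside, each leg's axis is inset half a diameter from the nearest pair of seat edges (so the leg's bounding box is flush with the corner).

C is a spool: two coaxial disc flanges of radius 193 mm and thickness 25 mm, joined by a core cylinder of radius 62 mm and height 91 mm. The lower flange rests on z = 0 and the three cylinders share a vertical axis.

The stool is against the table's +x side, with their −y faces flush. The spool is on top of the table, centred.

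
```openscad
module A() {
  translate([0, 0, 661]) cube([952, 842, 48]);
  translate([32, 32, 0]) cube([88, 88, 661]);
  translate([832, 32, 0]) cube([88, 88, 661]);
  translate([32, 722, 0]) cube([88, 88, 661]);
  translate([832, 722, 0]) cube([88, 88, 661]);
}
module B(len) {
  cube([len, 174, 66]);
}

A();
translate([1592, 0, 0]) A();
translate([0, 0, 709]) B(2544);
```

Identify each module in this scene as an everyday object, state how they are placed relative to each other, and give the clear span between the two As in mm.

A is a table. B is a beam. A beam spans the tops of two tables. The clear span between the two tables is 640 mm.

Second table starts at x = 1592; first ends at x = 952; clear span = 1592 − 952 = 640 mm.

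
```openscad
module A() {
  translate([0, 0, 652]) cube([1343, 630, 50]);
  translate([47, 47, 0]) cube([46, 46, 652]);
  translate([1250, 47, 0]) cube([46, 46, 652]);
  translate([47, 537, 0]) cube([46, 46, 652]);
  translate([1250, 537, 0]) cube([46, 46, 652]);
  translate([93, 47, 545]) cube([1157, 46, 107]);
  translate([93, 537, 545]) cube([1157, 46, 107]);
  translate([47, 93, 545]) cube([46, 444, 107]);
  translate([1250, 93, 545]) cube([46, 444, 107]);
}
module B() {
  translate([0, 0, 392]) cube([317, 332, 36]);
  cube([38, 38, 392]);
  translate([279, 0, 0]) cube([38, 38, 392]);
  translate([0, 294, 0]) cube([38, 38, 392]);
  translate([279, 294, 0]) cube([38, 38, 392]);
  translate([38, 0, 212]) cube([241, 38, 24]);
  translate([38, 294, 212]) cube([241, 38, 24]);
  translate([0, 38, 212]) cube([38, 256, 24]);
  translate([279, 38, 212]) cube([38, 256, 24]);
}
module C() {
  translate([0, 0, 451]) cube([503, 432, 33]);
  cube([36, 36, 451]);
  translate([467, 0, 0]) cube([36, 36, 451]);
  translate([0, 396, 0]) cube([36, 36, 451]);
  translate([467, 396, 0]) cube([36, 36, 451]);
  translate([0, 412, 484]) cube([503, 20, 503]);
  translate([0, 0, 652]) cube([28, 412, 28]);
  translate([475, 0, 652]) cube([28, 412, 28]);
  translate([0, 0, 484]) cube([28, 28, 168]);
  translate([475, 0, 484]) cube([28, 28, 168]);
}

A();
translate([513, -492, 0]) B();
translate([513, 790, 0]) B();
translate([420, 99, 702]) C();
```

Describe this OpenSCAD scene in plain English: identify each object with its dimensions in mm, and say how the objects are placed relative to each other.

A is a table with a 1343×630 mm rectangular top, 50 mm thick, top surface at z = 702 mm, supported by four 46×46 mm square legs, each inset 47 mm from the nearest pair of top edges, running from the floor. Four apron rails, 46 mm thick and 107 mm tall, run between adjacent legs with their top edges flush with the underside of the top and their outer faces flush with the legs' outer faces.

B is a four-legged stool. The seat is a 317×332×36 mm slab whose top surface is at z = 428 mm; four square legs, each 38×38 mm in cross-section, run from the floor (z = 0) to the underside of the seat, each flush with a corner of the seat. Four stretchers, 38 mm wide and 24 mm tall, connect adjacent legs with their undersides at z = 212 mm, each running between the inner faces of the legs it joins and aligned with the legs' outer faces on the other axis.

C is a chair. The seat is a 503×432×33 mm slab with its top at z = 484 mm, on four 36×36 mm corner legs (flush with the seat edges, standing on z = 0). A flat backrest 20 mm thick, 503 mm tall, spans the full seat width and rises from the seat top along its +y edge, rear face flush with the rear of the seat. Two armrests of 28×28 mm section run along each side from the seat's front edge to the front of the backrest, top faces 196 mm above the seat top and outer faces flush with the seat's x-edges; a 28×28 mm post under the front of each armrest stands on the seat at the front corner.

Two stools sit around the table at the −y, +y sides. The chair is on top of the table, centred.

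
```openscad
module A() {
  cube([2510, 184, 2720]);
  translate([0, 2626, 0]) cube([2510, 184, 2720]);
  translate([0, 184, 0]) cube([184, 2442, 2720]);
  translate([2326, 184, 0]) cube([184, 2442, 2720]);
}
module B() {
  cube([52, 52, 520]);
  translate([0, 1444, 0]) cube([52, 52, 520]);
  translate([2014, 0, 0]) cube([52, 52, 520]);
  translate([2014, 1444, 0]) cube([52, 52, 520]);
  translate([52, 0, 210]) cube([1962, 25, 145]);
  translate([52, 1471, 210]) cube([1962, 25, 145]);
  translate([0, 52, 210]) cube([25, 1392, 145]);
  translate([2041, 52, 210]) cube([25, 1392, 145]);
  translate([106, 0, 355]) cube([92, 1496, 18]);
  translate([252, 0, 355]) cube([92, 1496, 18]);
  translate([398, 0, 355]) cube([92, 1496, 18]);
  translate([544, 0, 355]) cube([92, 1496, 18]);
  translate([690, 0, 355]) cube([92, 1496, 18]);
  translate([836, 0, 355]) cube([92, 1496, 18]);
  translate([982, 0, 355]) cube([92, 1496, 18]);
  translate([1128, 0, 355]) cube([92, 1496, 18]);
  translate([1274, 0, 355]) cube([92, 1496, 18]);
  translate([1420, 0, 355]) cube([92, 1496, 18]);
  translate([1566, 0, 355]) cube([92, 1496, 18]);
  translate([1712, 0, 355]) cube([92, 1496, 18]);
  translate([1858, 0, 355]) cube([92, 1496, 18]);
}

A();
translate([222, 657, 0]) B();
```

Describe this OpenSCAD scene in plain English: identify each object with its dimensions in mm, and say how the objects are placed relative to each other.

A is a box-shaped house frame (walls only): outside footprint 2510×2810 mm, wall height 2720 mm, wall thickness 184 mm. The two y-facing walls run the full x-width; the two x-facing walls fit between the inner faces of the y-facing walls.

B is a bed frame 2066 mm long (x) by 1496 mm wide (y). Four 52×52 mm corner posts, 520 mm tall, at the corners of the footprint. Four rails of 25 mm thickness and 145 mm height run between adjacent posts with their undersides at z = 210 mm, their outer faces flush with the outside of the frame (the two x-running rails run between the posts' inner faces; the two y-running rails run between the posts' inner faces). 13 slats, each 92 mm wide (x) and 18 mm thick, lie across the top of the two x-running rails, running the full 1496 mm width of the frame in y; the slats are evenly spaced along x between the inner faces of the end posts with equal gaps (rounded down to the nearest mm) at the −x end and between each pair — any rounding remainder accumulates at the +x end.

The bed frame sits inside the house frame, centred.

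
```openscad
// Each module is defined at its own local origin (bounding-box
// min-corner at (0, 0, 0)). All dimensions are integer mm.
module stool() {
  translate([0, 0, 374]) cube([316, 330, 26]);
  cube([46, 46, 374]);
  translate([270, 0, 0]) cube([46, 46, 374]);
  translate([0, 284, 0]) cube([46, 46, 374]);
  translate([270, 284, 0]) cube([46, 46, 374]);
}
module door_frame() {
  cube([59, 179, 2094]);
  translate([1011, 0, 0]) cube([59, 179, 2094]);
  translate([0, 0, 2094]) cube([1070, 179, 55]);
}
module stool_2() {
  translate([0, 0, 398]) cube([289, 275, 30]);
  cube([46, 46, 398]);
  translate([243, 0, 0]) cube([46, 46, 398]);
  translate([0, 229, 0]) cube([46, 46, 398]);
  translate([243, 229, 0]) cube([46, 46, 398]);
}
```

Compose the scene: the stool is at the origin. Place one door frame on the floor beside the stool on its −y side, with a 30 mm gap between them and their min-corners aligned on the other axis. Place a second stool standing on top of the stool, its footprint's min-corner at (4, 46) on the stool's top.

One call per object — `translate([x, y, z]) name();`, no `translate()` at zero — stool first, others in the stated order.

stool();
translate([0, -209, 0]) door_frame();
translate([4, 46, 400]) stool_2();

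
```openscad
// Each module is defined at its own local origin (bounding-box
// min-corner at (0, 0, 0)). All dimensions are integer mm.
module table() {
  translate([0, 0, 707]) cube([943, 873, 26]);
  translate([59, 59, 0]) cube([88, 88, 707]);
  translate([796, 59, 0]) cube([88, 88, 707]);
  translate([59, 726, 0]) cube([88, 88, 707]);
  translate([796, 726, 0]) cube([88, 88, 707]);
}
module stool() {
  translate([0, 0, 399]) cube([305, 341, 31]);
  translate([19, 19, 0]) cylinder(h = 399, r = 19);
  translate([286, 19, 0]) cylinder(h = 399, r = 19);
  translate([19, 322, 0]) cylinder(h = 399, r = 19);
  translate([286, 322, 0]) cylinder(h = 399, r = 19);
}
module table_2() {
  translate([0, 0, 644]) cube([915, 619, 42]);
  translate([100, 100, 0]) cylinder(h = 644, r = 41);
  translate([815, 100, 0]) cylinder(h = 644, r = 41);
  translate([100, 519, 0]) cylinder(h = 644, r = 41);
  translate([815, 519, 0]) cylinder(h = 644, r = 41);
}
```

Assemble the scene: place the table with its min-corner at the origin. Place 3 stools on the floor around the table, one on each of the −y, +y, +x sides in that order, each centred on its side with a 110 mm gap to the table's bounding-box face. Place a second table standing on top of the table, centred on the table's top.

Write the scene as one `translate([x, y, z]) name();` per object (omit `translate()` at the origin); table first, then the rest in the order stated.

table();
translate([319, -451, 0]) stool();
translate([319, 983, 0]) stool();
translate([1053, 266, 0]) stool();
translate([14, 127, 733]) table_2();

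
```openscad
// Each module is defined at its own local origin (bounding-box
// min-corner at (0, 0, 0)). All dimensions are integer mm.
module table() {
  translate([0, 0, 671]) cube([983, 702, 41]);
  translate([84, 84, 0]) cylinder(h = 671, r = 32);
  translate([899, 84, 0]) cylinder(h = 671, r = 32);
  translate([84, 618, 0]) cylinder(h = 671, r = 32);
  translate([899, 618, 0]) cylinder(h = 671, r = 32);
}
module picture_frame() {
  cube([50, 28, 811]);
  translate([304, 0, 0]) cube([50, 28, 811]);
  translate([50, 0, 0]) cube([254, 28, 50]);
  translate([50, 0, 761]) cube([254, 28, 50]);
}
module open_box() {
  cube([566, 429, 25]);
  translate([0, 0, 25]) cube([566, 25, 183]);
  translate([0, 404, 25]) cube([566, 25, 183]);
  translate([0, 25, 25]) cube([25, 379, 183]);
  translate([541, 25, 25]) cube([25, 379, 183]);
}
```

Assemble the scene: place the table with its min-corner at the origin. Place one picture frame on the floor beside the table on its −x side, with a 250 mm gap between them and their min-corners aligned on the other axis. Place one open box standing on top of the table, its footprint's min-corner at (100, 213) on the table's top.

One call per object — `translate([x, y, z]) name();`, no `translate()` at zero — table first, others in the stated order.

table();
translate([-604, 0, 0]) picture_frame();
translate([100, 213, 712]) open_box();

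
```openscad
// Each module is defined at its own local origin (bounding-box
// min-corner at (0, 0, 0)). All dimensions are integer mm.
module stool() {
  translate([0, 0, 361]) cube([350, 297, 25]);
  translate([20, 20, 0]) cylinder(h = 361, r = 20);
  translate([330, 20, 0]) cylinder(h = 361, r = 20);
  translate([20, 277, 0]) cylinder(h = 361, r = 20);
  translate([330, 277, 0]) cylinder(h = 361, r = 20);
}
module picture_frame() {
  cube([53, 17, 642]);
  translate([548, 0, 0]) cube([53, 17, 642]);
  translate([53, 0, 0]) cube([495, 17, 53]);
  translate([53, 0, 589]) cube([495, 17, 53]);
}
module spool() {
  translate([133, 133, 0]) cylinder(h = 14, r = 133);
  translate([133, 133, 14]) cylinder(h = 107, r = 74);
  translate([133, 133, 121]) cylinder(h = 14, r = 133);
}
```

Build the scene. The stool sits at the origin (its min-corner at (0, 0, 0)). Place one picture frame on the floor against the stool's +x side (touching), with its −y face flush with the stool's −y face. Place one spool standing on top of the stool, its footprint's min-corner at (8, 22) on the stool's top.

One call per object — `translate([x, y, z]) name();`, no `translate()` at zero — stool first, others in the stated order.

stool();
translate([350, 0, 0]) picture_frame();
translate([8, 22, 386]) spool();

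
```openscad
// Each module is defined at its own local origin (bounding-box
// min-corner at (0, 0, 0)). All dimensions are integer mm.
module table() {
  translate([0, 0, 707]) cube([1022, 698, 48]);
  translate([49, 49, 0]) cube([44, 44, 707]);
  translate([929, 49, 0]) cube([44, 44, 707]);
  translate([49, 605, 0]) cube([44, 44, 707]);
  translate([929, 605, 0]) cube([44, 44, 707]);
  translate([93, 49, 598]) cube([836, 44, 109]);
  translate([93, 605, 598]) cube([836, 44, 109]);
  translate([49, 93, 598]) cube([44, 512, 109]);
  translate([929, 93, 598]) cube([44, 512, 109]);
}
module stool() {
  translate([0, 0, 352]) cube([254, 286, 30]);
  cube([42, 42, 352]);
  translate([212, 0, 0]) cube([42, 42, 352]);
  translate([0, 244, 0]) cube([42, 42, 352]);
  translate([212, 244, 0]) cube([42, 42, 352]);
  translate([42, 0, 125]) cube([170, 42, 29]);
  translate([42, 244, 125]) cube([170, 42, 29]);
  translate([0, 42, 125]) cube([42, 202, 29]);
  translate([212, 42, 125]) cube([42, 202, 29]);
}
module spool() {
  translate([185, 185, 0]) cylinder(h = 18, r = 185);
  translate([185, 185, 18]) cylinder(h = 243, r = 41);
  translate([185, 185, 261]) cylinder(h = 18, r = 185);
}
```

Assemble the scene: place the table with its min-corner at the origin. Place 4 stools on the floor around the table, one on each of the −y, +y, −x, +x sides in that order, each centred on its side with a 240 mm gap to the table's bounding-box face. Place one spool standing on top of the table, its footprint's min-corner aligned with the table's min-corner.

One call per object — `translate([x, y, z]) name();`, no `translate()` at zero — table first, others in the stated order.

table();
translate([384, -526, 0]) stool();
translate([384, 938, 0]) stool();
translate([-494, 206, 0]) stool();
translate([1262, 206, 0]) stool();
translate([0, 0, 755]) spool();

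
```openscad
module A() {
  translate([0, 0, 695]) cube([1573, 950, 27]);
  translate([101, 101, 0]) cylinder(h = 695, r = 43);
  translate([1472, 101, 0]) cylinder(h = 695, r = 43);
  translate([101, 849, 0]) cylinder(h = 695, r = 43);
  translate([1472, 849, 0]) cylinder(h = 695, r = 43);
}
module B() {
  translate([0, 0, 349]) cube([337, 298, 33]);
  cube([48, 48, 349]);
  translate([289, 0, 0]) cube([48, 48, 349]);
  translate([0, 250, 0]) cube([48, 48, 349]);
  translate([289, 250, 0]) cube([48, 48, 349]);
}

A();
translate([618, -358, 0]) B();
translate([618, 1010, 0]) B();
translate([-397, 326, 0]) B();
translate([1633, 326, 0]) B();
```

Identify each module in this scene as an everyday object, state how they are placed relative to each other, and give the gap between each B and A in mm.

Each stool's nearest face is 60 mm from the table's bounding box.

A is a table. B is a stool. Four stools sit around the table at the −y, +y, −x, +x sides. The gap between each stool and the table is 60 mm.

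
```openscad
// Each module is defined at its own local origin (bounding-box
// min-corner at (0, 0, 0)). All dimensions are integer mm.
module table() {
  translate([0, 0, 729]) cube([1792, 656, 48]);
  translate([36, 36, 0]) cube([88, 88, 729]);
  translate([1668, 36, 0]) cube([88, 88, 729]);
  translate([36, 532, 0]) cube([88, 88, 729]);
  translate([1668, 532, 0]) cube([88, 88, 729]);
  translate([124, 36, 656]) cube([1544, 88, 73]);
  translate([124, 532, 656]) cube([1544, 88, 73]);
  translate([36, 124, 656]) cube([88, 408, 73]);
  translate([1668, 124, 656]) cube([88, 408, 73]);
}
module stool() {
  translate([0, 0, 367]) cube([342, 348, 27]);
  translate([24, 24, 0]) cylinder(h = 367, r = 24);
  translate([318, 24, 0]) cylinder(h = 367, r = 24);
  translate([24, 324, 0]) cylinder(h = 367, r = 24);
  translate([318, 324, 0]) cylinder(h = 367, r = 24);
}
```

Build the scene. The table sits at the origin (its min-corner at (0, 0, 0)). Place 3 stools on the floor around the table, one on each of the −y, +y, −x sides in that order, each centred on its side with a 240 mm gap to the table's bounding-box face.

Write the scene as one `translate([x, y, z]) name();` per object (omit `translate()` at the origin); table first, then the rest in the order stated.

table();
translate([725, -588, 0]) stool();
translate([725, 896, 0]) stool();
translate([-582, 154, 0]) stool();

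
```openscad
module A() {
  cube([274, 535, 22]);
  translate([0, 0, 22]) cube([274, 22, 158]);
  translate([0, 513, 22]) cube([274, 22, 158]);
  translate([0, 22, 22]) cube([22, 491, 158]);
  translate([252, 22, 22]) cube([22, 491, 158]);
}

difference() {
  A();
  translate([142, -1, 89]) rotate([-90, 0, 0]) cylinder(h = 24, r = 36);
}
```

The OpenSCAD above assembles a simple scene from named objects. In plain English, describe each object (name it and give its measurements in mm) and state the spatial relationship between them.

A is an open storage box with external size 274×535×180 mm and wall thickness 22 mm (the base is also 22 mm thick). The base covers the whole footprint; the four walls stand on the base, with the y-facing walls full-width and the x-facing walls fitting between their inner faces.

The open box has a circular hole of radius 36 mm through its front wall, centred at (x = 142, z = 89).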